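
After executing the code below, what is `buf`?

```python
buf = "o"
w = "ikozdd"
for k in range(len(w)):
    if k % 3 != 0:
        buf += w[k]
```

'okodd'

k=0: skip
k=1: add 'k' → 'ok'
k=2: add 'o' → 'oko'
k=3: skip
k=4: add 'd' → 'okod'
k=5: add 'd' → 'okodd'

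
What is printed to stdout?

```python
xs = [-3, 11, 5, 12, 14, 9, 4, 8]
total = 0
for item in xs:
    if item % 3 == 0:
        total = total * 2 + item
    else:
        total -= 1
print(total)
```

9

item=-3: %3==0, total = 0*2+(-3) = -3
item=11: not %3==0, total = (-3)-1 = -4
item=5: not %3==0, total = (-4)-1 = -5
item=12: %3==0, total = (-5)*2+12 = 2
item=14: not %3==0, total = 2-1 = 1
item=9: %3==0, total = 1*2+9 = 11
item=4: not %3==0, total = 11-1 = 10
item=8: not %3==0, total = 10-1 = 9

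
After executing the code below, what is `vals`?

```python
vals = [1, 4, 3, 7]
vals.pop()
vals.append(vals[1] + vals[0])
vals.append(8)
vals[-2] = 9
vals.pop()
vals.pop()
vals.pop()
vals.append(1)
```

[1, 4, 1]

pop() removes 7 → [1, 4, 3]
append vals[1]+vals[0] = 4+1 = 5 → [1, 4, 3, 5]
append 8 → [1, 4, 3, 5, 8]
vals[-2] = 9 → [1, 4, 3, 9, 8]
pop() removes 8 → [1, 4, 3, 9]
pop() removes 9 → [1, 4, 3]
pop() removes 3 → [1, 4]
append 1 → [1, 4, 1]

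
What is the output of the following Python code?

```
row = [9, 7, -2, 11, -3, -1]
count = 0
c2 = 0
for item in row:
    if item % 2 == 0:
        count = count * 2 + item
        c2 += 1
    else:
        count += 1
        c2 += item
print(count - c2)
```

-19

item=9: not even, count = 0+1 = 1; c2=9
item=7: not even, count = 1+1 = 2; c2=16
item=-2: even, count = 2*2+(-2) = 2; c2=17
item=11: not even, count = 2+1 = 3; c2=28
item=-3: not even, count = 3+1 = 4; c2=25
item=-1: not even, count = 4+1 = 5; c2=24
count-c2 = 5-24 = -19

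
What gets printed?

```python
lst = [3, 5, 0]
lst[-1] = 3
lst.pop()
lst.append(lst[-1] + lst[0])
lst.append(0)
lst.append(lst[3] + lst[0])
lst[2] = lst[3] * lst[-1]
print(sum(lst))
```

11

lst[-1] = 3 → [3, 5, 3]
pop() removes 3 → [3, 5]
append lst[-1]+lst[0] = 5+3 = 8 → [3, 5, 8]
append 0 → [3, 5, 8, 0]
append lst[3]+lst[0] = 0+3 = 3 → [3, 5, 8, 0, 3]
lst[2] = lst[3]*lst[-1] = 0*3 = 0 → [3, 5, 0, 0, 3]
sum = 11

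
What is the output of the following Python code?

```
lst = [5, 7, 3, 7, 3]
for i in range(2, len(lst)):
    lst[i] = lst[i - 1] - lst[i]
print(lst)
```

[5, 7, 4, -3, -6]

i=2: lst[2] = 7-3 = 4 → [5, 7, 4, 7, 3]
i=3: lst[3] = 4-7 = -3 → [5, 7, 4, -3, 3]
i=4: lst[4] = (-3)-3 = -6 → [5, 7, 4, -3, -6]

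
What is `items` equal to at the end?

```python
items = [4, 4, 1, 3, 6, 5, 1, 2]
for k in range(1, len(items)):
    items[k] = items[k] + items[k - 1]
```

k=1: items[1] = 4+4 = 8 → [4, 8, 1, 3, 6, 5, 1, 2]
k=2: items[2] = 1+8 = 9 → [4, 8, 9, 3, 6, 5, 1, 2]
k=3: items[3] = 3+9 = 12 → [4, 8, 9, 12, 6, 5, 1, 2]
k=4: items[4] = 6+12 = 18 → [4, 8, 9, 12, 18, 5, 1, 2]
k=5: items[5] = 5+18 = 23 → [4, 8, 9, 12, 18, 23, 1, 2]
k=6: items[6] = 1+23 = 24 → [4, 8, 9, 12, 18, 23, 24, 2]
k=7: items[7] = 2+24 = 26 → [4, 8, 9, 12, 18, 23, 24, 26]

[4, 8, 9, 12, 18, 23, 24, 26]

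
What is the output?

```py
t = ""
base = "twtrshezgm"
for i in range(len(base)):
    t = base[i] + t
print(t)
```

mgzehsrtwt

i=0: prepend 't' → 't'
i=1: prepend 'w' → 'wt'
i=2: prepend 't' → 'twt'
i=3: prepend 'r' → 'rtwt'
i=4: prepend 's' → 'srtwt'
i=5: prepend 'h' → 'hsrtwt'
i=6: prepend 'e' → 'ehsrtwt'
i=7: prepend 'z' → 'zehsrtwt'
i=8: prepend 'g' → 'gzehsrtwt'
i=9: prepend 'm' → 'mgzehsrtwt'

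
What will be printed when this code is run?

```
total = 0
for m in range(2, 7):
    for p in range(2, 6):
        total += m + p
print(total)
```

m=2,p=2: total = 0+4 = 4
m=2,p=3: total = 4+5 = 9
m=2,p=4: total = 9+6 = 15
m=2,p=5: total = 15+7 = 22
m=3,p=2: total = 22+5 = 27
m=3,p=3: total = 27+6 = 33
m=3,p=4: total = 33+7 = 40
m=3,p=5: total = 40+8 = 48
m=4,p=2: total = 48+6 = 54
m=4,p=3: total = 54+7 = 61
m=4,p=4: total = 61+8 = 69
m=4,p=5: total = 69+9 = 78
m=5,p=2: total = 78+7 = 85
m=5,p=3: total = 85+8 = 93
m=5,p=4: total = 93+9 = 102
m=5,p=5: total = 102+10 = 112
m=6,p=2: total = 112+8 = 120
m=6,p=3: total = 120+9 = 129
m=6,p=4: total = 129+10 = 139
m=6,p=5: total = 139+11 = 150

150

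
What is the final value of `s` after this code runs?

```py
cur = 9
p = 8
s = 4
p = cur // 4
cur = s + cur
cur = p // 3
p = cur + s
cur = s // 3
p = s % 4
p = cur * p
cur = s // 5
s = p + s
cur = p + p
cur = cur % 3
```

p = 9//4 = 2
cur = 4+9 = 13
cur = 2//3 = 0
p = 0+4 = 4
cur = 4//3 = 1
p = 4%4 = 0
p = 1*0 = 0
cur = 4//5 = 0
s = 0+4 = 4
cur = 0+0 = 0
cur = 0%3 = 0

4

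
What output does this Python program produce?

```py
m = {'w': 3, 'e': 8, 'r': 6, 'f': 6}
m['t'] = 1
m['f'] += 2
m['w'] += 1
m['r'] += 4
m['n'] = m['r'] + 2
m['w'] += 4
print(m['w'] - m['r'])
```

m['t'] = 1 → {'w': 3, 'e': 8, 'r': 6, 'f': 6, 't': 1}
m['f'] = 6+2 = 8 → {'w': 3, 'e': 8, 'r': 6, 'f': 8, 't': 1}
m['w'] = 3+1 = 4 → {'w': 4, 'e': 8, 'r': 6, 'f': 8, 't': 1}
m['r'] = 6+4 = 10 → {'w': 4, 'e': 8, 'r': 10, 'f': 8, 't': 1}
m['n'] = m['r']+2 = 12 → {'w': 4, 'e': 8, 'r': 10, 'f': 8, 't': 1, 'n': 12}
m['w'] = 4+4 = 8 → {'w': 8, 'e': 8, 'r': 10, 'f': 8, 't': 1, 'n': 12}
m['w']-m['r'] = 8-10 = -2

-2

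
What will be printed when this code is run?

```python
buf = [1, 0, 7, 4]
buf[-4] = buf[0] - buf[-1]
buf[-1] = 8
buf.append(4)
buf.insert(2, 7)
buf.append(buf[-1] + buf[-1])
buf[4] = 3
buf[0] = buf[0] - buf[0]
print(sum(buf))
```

29

buf[-4] = buf[0]-buf[-1] = 1-4 = -3 → [-3, 0, 7, 4]
buf[-1] = 8 → [-3, 0, 7, 8]
append 4 → [-3, 0, 7, 8, 4]
insert 7 at 2 → [-3, 0, 7, 7, 8, 4]
append buf[-1]+buf[-1] = 4+4 = 8 → [-3, 0, 7, 7, 8, 4, 8]
buf[4] = 3 → [-3, 0, 7, 7, 3, 4, 8]
buf[0] = buf[0]-buf[0] = (-3)-(-3) = 0 → [0, 0, 7, 7, 3, 4, 8]
sum = 29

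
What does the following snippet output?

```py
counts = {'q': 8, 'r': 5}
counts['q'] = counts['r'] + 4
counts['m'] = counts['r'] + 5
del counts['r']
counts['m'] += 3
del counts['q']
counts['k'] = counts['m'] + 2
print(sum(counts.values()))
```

counts['q'] = counts['r']+4 = 9 → {'q': 9, 'r': 5}
counts['m'] = counts['r']+5 = 10 → {'q': 9, 'r': 5, 'm': 10}
del 'r' → {'q': 9, 'm': 10}
counts['m'] = 10+3 = 13 → {'q': 9, 'm': 13}
del 'q' → {'m': 13}
counts['k'] = counts['m']+2 = 15 → {'m': 13, 'k': 15}
sum of values = 28

28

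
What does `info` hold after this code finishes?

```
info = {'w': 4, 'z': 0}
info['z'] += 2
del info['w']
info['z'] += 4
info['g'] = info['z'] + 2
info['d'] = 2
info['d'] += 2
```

info['z'] = 0+2 = 2 → {'w': 4, 'z': 2}
del 'w' → {'z': 2}
info['z'] = 2+4 = 6 → {'z': 6}
info['g'] = info['z']+2 = 8 → {'z': 6, 'g': 8}
info['d'] = 2 → {'z': 6, 'g': 8, 'd': 2}
info['d'] = 2+2 = 4 → {'z': 6, 'g': 8, 'd': 4}

{'z': 6, 'g': 8, 'd': 4}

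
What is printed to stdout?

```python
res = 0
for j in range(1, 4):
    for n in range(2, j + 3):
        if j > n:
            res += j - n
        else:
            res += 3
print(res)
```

25

j=1,n=2: not 1>2, res = 0+3 = 3
j=1,n=3: not 1>3, res = 3+3 = 6
j=2,n=2: not 2>2, res = 6+3 = 9
j=2,n=3: not 2>3, res = 9+3 = 12
j=2,n=4: not 2>4, res = 12+3 = 15
j=3,n=2: 3>2, res = 15+1 = 16
j=3,n=3: not 3>3, res = 16+3 = 19
j=3,n=4: not 3>4, res = 19+3 = 22
j=3,n=5: not 3>5, res = 22+3 = 25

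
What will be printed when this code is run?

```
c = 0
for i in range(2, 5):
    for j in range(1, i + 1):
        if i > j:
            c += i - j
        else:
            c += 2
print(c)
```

i=2,j=1: 2>1, c = 0+1 = 1
i=2,j=2: not 2>2, c = 1+2 = 3
i=3,j=1: 3>1, c = 3+2 = 5
i=3,j=2: 3>2, c = 5+1 = 6
i=3,j=3: not 3>3, c = 6+2 = 8
i=4,j=1: 4>1, c = 8+3 = 11
i=4,j=2: 4>2, c = 11+2 = 13
i=4,j=3: 4>3, c = 13+1 = 14
i=4,j=4: not 4>4, c = 14+2 = 16

16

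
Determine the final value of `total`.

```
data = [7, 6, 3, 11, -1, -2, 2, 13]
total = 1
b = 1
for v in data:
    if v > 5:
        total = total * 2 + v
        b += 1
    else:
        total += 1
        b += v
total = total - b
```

134

v=7: >5, total = 1*2+7 = 9; b=2
v=6: >5, total = 9*2+6 = 24; b=3
v=3: not >5, total = 24+1 = 25; b=6
v=11: >5, total = 25*2+11 = 61; b=7
v=-1: not >5, total = 61+1 = 62; b=6
v=-2: not >5, total = 62+1 = 63; b=4
v=2: not >5, total = 63+1 = 64; b=6
v=13: >5, total = 64*2+13 = 141; b=7
total-b = 141-7 = 134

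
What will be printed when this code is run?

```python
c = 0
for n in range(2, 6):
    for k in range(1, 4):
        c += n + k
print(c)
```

66

n=2,k=1: c = 0+3 = 3
n=2,k=2: c = 3+4 = 7
n=2,k=3: c = 7+5 = 12
n=3,k=1: c = 12+4 = 16
n=3,k=2: c = 16+5 = 21
n=3,k=3: c = 21+6 = 27
n=4,k=1: c = 27+5 = 32
n=4,k=2: c = 32+6 = 38
n=4,k=3: c = 38+7 = 45
n=5,k=1: c = 45+6 = 51
n=5,k=2: c = 51+7 = 58
n=5,k=3: c = 58+8 = 66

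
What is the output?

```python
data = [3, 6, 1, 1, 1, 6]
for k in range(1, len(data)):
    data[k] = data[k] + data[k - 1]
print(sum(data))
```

k=1: data[1] = 6+3 = 9 → [3, 9, 1, 1, 1, 6]
k=2: data[2] = 1+9 = 10 → [3, 9, 10, 1, 1, 6]
k=3: data[3] = 1+10 = 11 → [3, 9, 10, 11, 1, 6]
k=4: data[4] = 1+11 = 12 → [3, 9, 10, 11, 12, 6]
k=5: data[5] = 6+12 = 18 → [3, 9, 10, 11, 12, 18]
sum = 63

63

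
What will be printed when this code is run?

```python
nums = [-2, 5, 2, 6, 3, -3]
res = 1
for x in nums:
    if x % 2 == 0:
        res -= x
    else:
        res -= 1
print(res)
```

-8

x=-2: even, res = 1-(-2) = 3
x=5: not even, res = 3-1 = 2
x=2: even, res = 2-2 = 0
x=6: even, res = 0-6 = -6
x=3: not even, res = (-6)-1 = -7
x=-3: not even, res = (-7)-1 = -8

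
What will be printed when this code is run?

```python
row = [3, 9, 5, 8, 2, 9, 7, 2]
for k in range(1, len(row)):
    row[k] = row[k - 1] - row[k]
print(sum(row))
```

k=1: row[1] = 3-9 = -6 → [3, -6, 5, 8, 2, 9, 7, 2]
k=2: row[2] = (-6)-5 = -11 → [3, -6, -11, 8, 2, 9, 7, 2]
k=3: row[3] = (-11)-8 = -19 → [3, -6, -11, -19, 2, 9, 7, 2]
k=4: row[4] = (-19)-2 = -21 → [3, -6, -11, -19, -21, 9, 7, 2]
k=5: row[5] = (-21)-9 = -30 → [3, -6, -11, -19, -21, -30, 7, 2]
k=6: row[6] = (-30)-7 = -37 → [3, -6, -11, -19, -21, -30, -37, 2]
k=7: row[7] = (-37)-2 = -39 → [3, -6, -11, -19, -21, -30, -37, -39]
sum = -160

-160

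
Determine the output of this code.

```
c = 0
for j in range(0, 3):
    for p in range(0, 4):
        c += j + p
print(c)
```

30

j=0,p=0: c = 0+0 = 0
j=0,p=1: c = 0+1 = 1
j=0,p=2: c = 1+2 = 3
j=0,p=3: c = 3+3 = 6
j=1,p=0: c = 6+1 = 7
j=1,p=1: c = 7+2 = 9
j=1,p=2: c = 9+3 = 12
j=1,p=3: c = 12+4 = 16
j=2,p=0: c = 16+2 = 18
j=2,p=1: c = 18+3 = 21
j=2,p=2: c = 21+4 = 25
j=2,p=3: c = 25+5 = 30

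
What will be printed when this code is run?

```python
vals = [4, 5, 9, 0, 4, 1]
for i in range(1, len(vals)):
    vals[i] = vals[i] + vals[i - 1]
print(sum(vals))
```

94

i=1: vals[1] = 5+4 = 9 → [4, 9, 9, 0, 4, 1]
i=2: vals[2] = 9+9 = 18 → [4, 9, 18, 0, 4, 1]
i=3: vals[3] = 0+18 = 18 → [4, 9, 18, 18, 4, 1]
i=4: vals[4] = 4+18 = 22 → [4, 9, 18, 18, 22, 1]
i=5: vals[5] = 1+22 = 23 → [4, 9, 18, 18, 22, 23]
sum = 94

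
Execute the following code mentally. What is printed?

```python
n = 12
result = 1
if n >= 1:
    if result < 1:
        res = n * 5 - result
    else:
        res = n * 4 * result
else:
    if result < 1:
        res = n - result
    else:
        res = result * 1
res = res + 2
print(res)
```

50

n=12, result=1
n >= 1 is True; result < 1 is False
→ res = n * 4 * result = 48
res = 48+2 = 50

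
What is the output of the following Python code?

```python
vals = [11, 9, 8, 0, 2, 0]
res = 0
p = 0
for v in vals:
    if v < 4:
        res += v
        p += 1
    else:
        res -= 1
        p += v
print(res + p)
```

v=11: not <4, res = 0-1 = -1; p=11
v=9: not <4, res = (-1)-1 = -2; p=20
v=8: not <4, res = (-2)-1 = -3; p=28
v=0: <4, res = (-3)+0 = -3; p=29
v=2: <4, res = (-3)+2 = -1; p=30
v=0: <4, res = (-1)+0 = -1; p=31
res+p = (-1)+31 = 30

30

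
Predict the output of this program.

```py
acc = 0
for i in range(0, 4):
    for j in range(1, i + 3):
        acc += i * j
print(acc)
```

71

i=0,j=1: acc = 0+0 = 0
i=0,j=2: acc = 0+0 = 0
i=1,j=1: acc = 0+1 = 1
i=1,j=2: acc = 1+2 = 3
i=1,j=3: acc = 3+3 = 6
i=2,j=1: acc = 6+2 = 8
i=2,j=2: acc = 8+4 = 12
i=2,j=3: acc = 12+6 = 18
i=2,j=4: acc = 18+8 = 26
i=3,j=1: acc = 26+3 = 29
i=3,j=2: acc = 29+6 = 35
i=3,j=3: acc = 35+9 = 44
i=3,j=4: acc = 44+12 = 56
i=3,j=5: acc = 56+15 = 71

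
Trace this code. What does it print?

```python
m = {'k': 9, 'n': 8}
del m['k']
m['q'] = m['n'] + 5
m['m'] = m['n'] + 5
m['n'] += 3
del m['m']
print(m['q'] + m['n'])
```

24

del 'k' → {'n': 8}
m['q'] = m['n']+5 = 13 → {'n': 8, 'q': 13}
m['m'] = m['n']+5 = 13 → {'n': 8, 'q': 13, 'm': 13}
m['n'] = 8+3 = 11 → {'n': 11, 'q': 13, 'm': 13}
del 'm' → {'n': 11, 'q': 13}
m['q']+m['n'] = 13+11 = 24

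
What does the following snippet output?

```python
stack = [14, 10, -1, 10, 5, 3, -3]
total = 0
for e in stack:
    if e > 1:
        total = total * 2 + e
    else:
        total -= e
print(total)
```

e=14: >1, total = 0*2+14 = 14
e=10: >1, total = 14*2+10 = 38
e=-1: not >1, total = 38-(-1) = 39
e=10: >1, total = 39*2+10 = 88
e=5: >1, total = 88*2+5 = 181
e=3: >1, total = 181*2+3 = 365
e=-3: not >1, total = 365-(-3) = 368

368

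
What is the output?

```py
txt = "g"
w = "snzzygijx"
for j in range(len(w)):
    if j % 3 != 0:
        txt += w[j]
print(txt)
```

j=0: skip
j=1: add 'n' → 'gn'
j=2: add 'z' → 'gnz'
j=3: skip
j=4: add 'y' → 'gnzy'
j=5: add 'g' → 'gnzyg'
j=6: skip
j=7: add 'j' → 'gnzygj'
j=8: add 'x' → 'gnzygjx'

gnzygjx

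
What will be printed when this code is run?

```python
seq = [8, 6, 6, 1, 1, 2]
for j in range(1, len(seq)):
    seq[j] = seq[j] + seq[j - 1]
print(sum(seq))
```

j=1: seq[1] = 6+8 = 14 → [8, 14, 6, 1, 1, 2]
j=2: seq[2] = 6+14 = 20 → [8, 14, 20, 1, 1, 2]
j=3: seq[3] = 1+20 = 21 → [8, 14, 20, 21, 1, 2]
j=4: seq[4] = 1+21 = 22 → [8, 14, 20, 21, 22, 2]
j=5: seq[5] = 2+22 = 24 → [8, 14, 20, 21, 22, 24]
sum = 109

109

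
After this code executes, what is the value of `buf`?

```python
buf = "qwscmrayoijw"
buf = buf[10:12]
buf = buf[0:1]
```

'j'

slice [10:12] → 'jw'
slice [0:1] → 'j'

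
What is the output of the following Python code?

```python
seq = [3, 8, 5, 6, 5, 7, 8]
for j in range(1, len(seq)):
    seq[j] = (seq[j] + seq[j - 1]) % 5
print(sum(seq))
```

j=1: seq[1] = (8+3)%5 = 1 → [3, 1, 5, 6, 5, 7, 8]
j=2: seq[2] = (5+1)%5 = 1 → [3, 1, 1, 6, 5, 7, 8]
j=3: seq[3] = (6+1)%5 = 2 → [3, 1, 1, 2, 5, 7, 8]
j=4: seq[4] = (5+2)%5 = 2 → [3, 1, 1, 2, 2, 7, 8]
j=5: seq[5] = (7+2)%5 = 4 → [3, 1, 1, 2, 2, 4, 8]
j=6: seq[6] = (8+4)%5 = 2 → [3, 1, 1, 2, 2, 4, 2]
sum = 15

15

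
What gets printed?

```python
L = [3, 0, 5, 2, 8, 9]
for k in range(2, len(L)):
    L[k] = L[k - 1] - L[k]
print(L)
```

[3, 0, -5, -7, -15, -24]

k=2: L[2] = 0-5 = -5 → [3, 0, -5, 2, 8, 9]
k=3: L[3] = (-5)-2 = -7 → [3, 0, -5, -7, 8, 9]
k=4: L[4] = (-7)-8 = -15 → [3, 0, -5, -7, -15, 9]
k=5: L[5] = (-15)-9 = -24 → [3, 0, -5, -7, -15, -24]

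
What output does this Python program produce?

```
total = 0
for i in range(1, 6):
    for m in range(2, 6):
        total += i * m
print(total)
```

i=1,m=2: total = 0+2 = 2
i=1,m=3: total = 2+3 = 5
i=1,m=4: total = 5+4 = 9
i=1,m=5: total = 9+5 = 14
i=2,m=2: total = 14+4 = 18
i=2,m=3: total = 18+6 = 24
i=2,m=4: total = 24+8 = 32
i=2,m=5: total = 32+10 = 42
i=3,m=2: total = 42+6 = 48
i=3,m=3: total = 48+9 = 57
i=3,m=4: total = 57+12 = 69
i=3,m=5: total = 69+15 = 84
i=4,m=2: total = 84+8 = 92
i=4,m=3: total = 92+12 = 104
i=4,m=4: total = 104+16 = 120
i=4,m=5: total = 120+20 = 140
i=5,m=2: total = 140+10 = 150
i=5,m=3: total = 150+15 = 165
i=5,m=4: total = 165+20 = 185
i=5,m=5: total = 185+25 = 210

210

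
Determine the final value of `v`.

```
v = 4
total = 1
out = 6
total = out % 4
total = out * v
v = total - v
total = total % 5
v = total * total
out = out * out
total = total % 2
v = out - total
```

total = 6%4 = 2
total = 6*4 = 24
v = 24-4 = 20
total = 24%5 = 4
v = 4*4 = 16
out = 6*6 = 36
total = 4%2 = 0
v = 36-0 = 36

36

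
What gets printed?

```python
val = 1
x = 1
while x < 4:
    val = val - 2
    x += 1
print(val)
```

-5

x=1: val = 1-2 = -1
x=2: val = (-1)-2 = -3
x=3: val = (-3)-2 = -5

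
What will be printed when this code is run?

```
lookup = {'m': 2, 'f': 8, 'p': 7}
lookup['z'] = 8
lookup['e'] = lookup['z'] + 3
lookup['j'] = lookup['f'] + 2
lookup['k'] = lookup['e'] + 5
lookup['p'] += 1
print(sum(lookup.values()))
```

lookup['z'] = 8 → {'m': 2, 'f': 8, 'p': 7, 'z': 8}
lookup['e'] = lookup['z']+3 = 11 → {'m': 2, 'f': 8, 'p': 7, 'z': 8, 'e': 11}
lookup['j'] = lookup['f']+2 = 10 → {'m': 2, 'f': 8, 'p': 7, 'z': 8, 'e': 11, 'j': 10}
lookup['k'] = lookup['e']+5 = 16 → {'m': 2, 'f': 8, 'p': 7, 'z': 8, 'e': 11, 'j': 10, 'k': 16}
lookup['p'] = 7+1 = 8 → {'m': 2, 'f': 8, 'p': 8, 'z': 8, 'e': 11, 'j': 10, 'k': 16}
sum of values = 63

63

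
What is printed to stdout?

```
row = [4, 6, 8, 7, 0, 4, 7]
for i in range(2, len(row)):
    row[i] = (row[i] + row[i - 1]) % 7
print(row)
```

i=2: row[2] = (8+6)%7 = 0 → [4, 6, 0, 7, 0, 4, 7]
i=3: row[3] = (7+0)%7 = 0 → [4, 6, 0, 0, 0, 4, 7]
i=4: row[4] = (0+0)%7 = 0 → [4, 6, 0, 0, 0, 4, 7]
i=5: row[5] = (4+0)%7 = 4 → [4, 6, 0, 0, 0, 4, 7]
i=6: row[6] = (7+4)%7 = 4 → [4, 6, 0, 0, 0, 4, 4]

[4, 6, 0, 0, 0, 4, 4]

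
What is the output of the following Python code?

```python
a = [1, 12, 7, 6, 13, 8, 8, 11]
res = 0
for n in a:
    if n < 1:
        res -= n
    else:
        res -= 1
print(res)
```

-8

n=1: not <1, res = 0-1 = -1
n=12: not <1, res = (-1)-1 = -2
n=7: not <1, res = (-2)-1 = -3
n=6: not <1, res = (-3)-1 = -4
n=13: not <1, res = (-4)-1 = -5
n=8: not <1, res = (-5)-1 = -6
n=8: not <1, res = (-6)-1 = -7
n=11: not <1, res = (-7)-1 = -8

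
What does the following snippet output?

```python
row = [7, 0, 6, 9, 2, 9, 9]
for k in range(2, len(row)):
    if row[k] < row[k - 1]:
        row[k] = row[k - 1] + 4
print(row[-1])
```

k=2: 6>=0, unchanged → [7, 0, 6, 9, 2, 9, 9]
k=3: 9>=6, unchanged → [7, 0, 6, 9, 2, 9, 9]
k=4: 2<9, row[4] = 9+4 = 13 → [7, 0, 6, 9, 13, 9, 9]
k=5: 9<13, row[5] = 13+4 = 17 → [7, 0, 6, 9, 13, 17, 9]
k=6: 9<17, row[6] = 17+4 = 21 → [7, 0, 6, 9, 13, 17, 21]

21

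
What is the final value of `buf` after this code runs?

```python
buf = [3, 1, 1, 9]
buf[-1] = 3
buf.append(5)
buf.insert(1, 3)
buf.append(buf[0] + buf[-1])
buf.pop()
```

[3, 3, 1, 1, 3, 5]

buf[-1] = 3 → [3, 1, 1, 3]
append 5 → [3, 1, 1, 3, 5]
insert 3 at 1 → [3, 3, 1, 1, 3, 5]
append buf[0]+buf[-1] = 3+5 = 8 → [3, 3, 1, 1, 3, 5, 8]
pop() removes 8 → [3, 3, 1, 1, 3, 5]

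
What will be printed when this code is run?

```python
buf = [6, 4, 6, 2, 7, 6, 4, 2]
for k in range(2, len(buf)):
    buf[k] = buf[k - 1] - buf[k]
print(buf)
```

[6, 4, -2, -4, -11, -17, -21, -23]

k=2: buf[2] = 4-6 = -2 → [6, 4, -2, 2, 7, 6, 4, 2]
k=3: buf[3] = (-2)-2 = -4 → [6, 4, -2, -4, 7, 6, 4, 2]
k=4: buf[4] = (-4)-7 = -11 → [6, 4, -2, -4, -11, 6, 4, 2]
k=5: buf[5] = (-11)-6 = -17 → [6, 4, -2, -4, -11, -17, 4, 2]
k=6: buf[6] = (-17)-4 = -21 → [6, 4, -2, -4, -11, -17, -21, 2]
k=7: buf[7] = (-21)-2 = -23 → [6, 4, -2, -4, -11, -17, -21, -23]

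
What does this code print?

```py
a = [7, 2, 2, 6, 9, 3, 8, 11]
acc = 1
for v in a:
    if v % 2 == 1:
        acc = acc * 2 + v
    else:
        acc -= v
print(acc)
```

v=7: odd, acc = 1*2+7 = 9
v=2: not odd, acc = 9-2 = 7
v=2: not odd, acc = 7-2 = 5
v=6: not odd, acc = 5-6 = -1
v=9: odd, acc = (-1)*2+9 = 7
v=3: odd, acc = 7*2+3 = 17
v=8: not odd, acc = 17-8 = 9
v=11: odd, acc = 9*2+11 = 29

29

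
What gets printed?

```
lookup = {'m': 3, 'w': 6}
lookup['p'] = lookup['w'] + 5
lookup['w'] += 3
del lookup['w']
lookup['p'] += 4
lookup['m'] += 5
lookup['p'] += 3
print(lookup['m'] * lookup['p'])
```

144

lookup['p'] = lookup['w']+5 = 11 → {'m': 3, 'w': 6, 'p': 11}
lookup['w'] = 6+3 = 9 → {'m': 3, 'w': 9, 'p': 11}
del 'w' → {'m': 3, 'p': 11}
lookup['p'] = 11+4 = 15 → {'m': 3, 'p': 15}
lookup['m'] = 3+5 = 8 → {'m': 8, 'p': 15}
lookup['p'] = 15+3 = 18 → {'m': 8, 'p': 18}
lookup['m']*lookup['p'] = 8*18 = 144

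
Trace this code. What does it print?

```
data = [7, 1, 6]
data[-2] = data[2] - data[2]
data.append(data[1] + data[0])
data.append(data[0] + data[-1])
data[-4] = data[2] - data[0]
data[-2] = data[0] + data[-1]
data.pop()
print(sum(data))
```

data[-2] = data[2]-data[2] = 6-6 = 0 → [7, 0, 6]
append data[1]+data[0] = 0+7 = 7 → [7, 0, 6, 7]
append data[0]+data[-1] = 7+7 = 14 → [7, 0, 6, 7, 14]
data[-4] = data[2]-data[0] = 6-7 = -1 → [7, -1, 6, 7, 14]
data[-2] = data[0]+data[-1] = 7+14 = 21 → [7, -1, 6, 21, 14]
pop() removes 14 → [7, -1, 6, 21]
sum = 33

33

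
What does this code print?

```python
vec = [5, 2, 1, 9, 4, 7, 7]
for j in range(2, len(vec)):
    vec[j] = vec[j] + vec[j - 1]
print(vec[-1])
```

j=2: vec[2] = 1+2 = 3 → [5, 2, 3, 9, 4, 7, 7]
j=3: vec[3] = 9+3 = 12 → [5, 2, 3, 12, 4, 7, 7]
j=4: vec[4] = 4+12 = 16 → [5, 2, 3, 12, 16, 7, 7]
j=5: vec[5] = 7+16 = 23 → [5, 2, 3, 12, 16, 23, 7]
j=6: vec[6] = 7+23 = 30 → [5, 2, 3, 12, 16, 23, 30]

30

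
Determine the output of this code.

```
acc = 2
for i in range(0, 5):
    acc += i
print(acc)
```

i=0: acc = 2+0 = 2
i=1: acc = 2+1 = 3
i=2: acc = 3+2 = 5
i=3: acc = 5+3 = 8
i=4: acc = 8+4 = 12

12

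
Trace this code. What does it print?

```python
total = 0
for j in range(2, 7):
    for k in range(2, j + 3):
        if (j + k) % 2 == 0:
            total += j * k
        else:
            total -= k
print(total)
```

235

j=2,k=2: even sum, total = 0+4 = 4
j=2,k=3: odd sum, total = 4-3 = 1
j=2,k=4: even sum, total = 1+8 = 9
j=3,k=2: odd sum, total = 9-2 = 7
j=3,k=3: even sum, total = 7+9 = 16
j=3,k=4: odd sum, total = 16-4 = 12
j=3,k=5: even sum, total = 12+15 = 27
j=4,k=2: even sum, total = 27+8 = 35
j=4,k=3: odd sum, total = 35-3 = 32
j=4,k=4: even sum, total = 32+16 = 48
j=4,k=5: odd sum, total = 48-5 = 43
j=4,k=6: even sum, total = 43+24 = 67
j=5,k=2: odd sum, total = 67-2 = 65
j=5,k=3: even sum, total = 65+15 = 80
j=5,k=4: odd sum, total = 80-4 = 76
j=5,k=5: even sum, total = 76+25 = 101
j=5,k=6: odd sum, total = 101-6 = 95
j=5,k=7: even sum, total = 95+35 = 130
j=6,k=2: even sum, total = 130+12 = 142
j=6,k=3: odd sum, total = 142-3 = 139
j=6,k=4: even sum, total = 139+24 = 163
j=6,k=5: odd sum, total = 163-5 = 158
j=6,k=6: even sum, total = 158+36 = 194
j=6,k=7: odd sum, total = 194-7 = 187
j=6,k=8: even sum, total = 187+48 = 235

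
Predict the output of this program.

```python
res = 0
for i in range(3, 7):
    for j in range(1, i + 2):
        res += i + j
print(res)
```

178

i=3,j=1: res = 0+4 = 4
i=3,j=2: res = 4+5 = 9
i=3,j=3: res = 9+6 = 15
i=3,j=4: res = 15+7 = 22
i=4,j=1: res = 22+5 = 27
i=4,j=2: res = 27+6 = 33
i=4,j=3: res = 33+7 = 40
i=4,j=4: res = 40+8 = 48
i=4,j=5: res = 48+9 = 57
i=5,j=1: res = 57+6 = 63
i=5,j=2: res = 63+7 = 70
i=5,j=3: res = 70+8 = 78
i=5,j=4: res = 78+9 = 87
i=5,j=5: res = 87+10 = 97
i=5,j=6: res = 97+11 = 108
i=6,j=1: res = 108+7 = 115
i=6,j=2: res = 115+8 = 123
i=6,j=3: res = 123+9 = 132
i=6,j=4: res = 132+10 = 142
i=6,j=5: res = 142+11 = 153
i=6,j=6: res = 153+12 = 165
i=6,j=7: res = 165+13 = 178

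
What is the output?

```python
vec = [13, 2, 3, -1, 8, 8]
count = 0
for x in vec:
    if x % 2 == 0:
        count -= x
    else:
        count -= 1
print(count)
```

x=13: not even, count = 0-1 = -1
x=2: even, count = (-1)-2 = -3
x=3: not even, count = (-3)-1 = -4
x=-1: not even, count = (-4)-1 = -5
x=8: even, count = (-5)-8 = -13
x=8: even, count = (-13)-8 = -21

-21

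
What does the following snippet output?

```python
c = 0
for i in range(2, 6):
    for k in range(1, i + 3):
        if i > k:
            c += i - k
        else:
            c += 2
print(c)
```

i=2,k=1: 2>1, c = 0+1 = 1
i=2,k=2: not 2>2, c = 1+2 = 3
i=2,k=3: not 2>3, c = 3+2 = 5
i=2,k=4: not 2>4, c = 5+2 = 7
i=3,k=1: 3>1, c = 7+2 = 9
i=3,k=2: 3>2, c = 9+1 = 10
i=3,k=3: not 3>3, c = 10+2 = 12
i=3,k=4: not 3>4, c = 12+2 = 14
i=3,k=5: not 3>5, c = 14+2 = 16
i=4,k=1: 4>1, c = 16+3 = 19
i=4,k=2: 4>2, c = 19+2 = 21
i=4,k=3: 4>3, c = 21+1 = 22
i=4,k=4: not 4>4, c = 22+2 = 24
i=4,k=5: not 4>5, c = 24+2 = 26
i=4,k=6: not 4>6, c = 26+2 = 28
i=5,k=1: 5>1, c = 28+4 = 32
i=5,k=2: 5>2, c = 32+3 = 35
i=5,k=3: 5>3, c = 35+2 = 37
i=5,k=4: 5>4, c = 37+1 = 38
i=5,k=5: not 5>5, c = 38+2 = 40
i=5,k=6: not 5>6, c = 40+2 = 42
i=5,k=7: not 5>7, c = 42+2 = 44

44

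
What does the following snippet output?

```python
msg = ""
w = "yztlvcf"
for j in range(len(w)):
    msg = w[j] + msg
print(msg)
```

fcvltzy

j=0: prepend 'y' → 'y'
j=1: prepend 'z' → 'zy'
j=2: prepend 't' → 'tzy'
j=3: prepend 'l' → 'ltzy'
j=4: prepend 'v' → 'vltzy'
j=5: prepend 'c' → 'cvltzy'
j=6: prepend 'f' → 'fcvltzy'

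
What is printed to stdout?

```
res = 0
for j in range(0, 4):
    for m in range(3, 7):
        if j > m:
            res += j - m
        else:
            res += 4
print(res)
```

j=0,m=3: not 0>3, res = 0+4 = 4
j=0,m=4: not 0>4, res = 4+4 = 8
j=0,m=5: not 0>5, res = 8+4 = 12
j=0,m=6: not 0>6, res = 12+4 = 16
j=1,m=3: not 1>3, res = 16+4 = 20
j=1,m=4: not 1>4, res = 20+4 = 24
j=1,m=5: not 1>5, res = 24+4 = 28
j=1,m=6: not 1>6, res = 28+4 = 32
j=2,m=3: not 2>3, res = 32+4 = 36
j=2,m=4: not 2>4, res = 36+4 = 40
j=2,m=5: not 2>5, res = 40+4 = 44
j=2,m=6: not 2>6, res = 44+4 = 48
j=3,m=3: not 3>3, res = 48+4 = 52
j=3,m=4: not 3>4, res = 52+4 = 56
j=3,m=5: not 3>5, res = 56+4 = 60
j=3,m=6: not 3>6, res = 60+4 = 64

64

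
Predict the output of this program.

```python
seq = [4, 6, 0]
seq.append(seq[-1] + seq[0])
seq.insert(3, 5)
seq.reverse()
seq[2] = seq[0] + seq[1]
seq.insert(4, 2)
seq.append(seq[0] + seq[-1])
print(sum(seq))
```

38

append seq[-1]+seq[0] = 0+4 = 4 → [4, 6, 0, 4]
insert 5 at 3 → [4, 6, 0, 5, 4]
reverse → [4, 5, 0, 6, 4]
seq[2] = seq[0]+seq[1] = 4+5 = 9 → [4, 5, 9, 6, 4]
insert 2 at 4 → [4, 5, 9, 6, 2, 4]
append seq[0]+seq[-1] = 4+4 = 8 → [4, 5, 9, 6, 2, 4, 8]
sum = 38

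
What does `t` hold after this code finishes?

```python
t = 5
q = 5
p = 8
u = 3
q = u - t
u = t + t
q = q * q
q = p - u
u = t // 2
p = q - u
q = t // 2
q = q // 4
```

5

q = 3-5 = -2
u = 5+5 = 10
q = (-2)*(-2) = 4
q = 8-10 = -2
u = 5//2 = 2
p = (-2)-2 = -4
q = 5//2 = 2
q = 2//4 = 0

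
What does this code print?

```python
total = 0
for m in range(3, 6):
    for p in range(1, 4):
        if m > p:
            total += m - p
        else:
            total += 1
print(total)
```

m=3,p=1: 3>1, total = 0+2 = 2
m=3,p=2: 3>2, total = 2+1 = 3
m=3,p=3: not 3>3, total = 3+1 = 4
m=4,p=1: 4>1, total = 4+3 = 7
m=4,p=2: 4>2, total = 7+2 = 9
m=4,p=3: 4>3, total = 9+1 = 10
m=5,p=1: 5>1, total = 10+4 = 14
m=5,p=2: 5>2, total = 14+3 = 17
m=5,p=3: 5>3, total = 17+2 = 19

19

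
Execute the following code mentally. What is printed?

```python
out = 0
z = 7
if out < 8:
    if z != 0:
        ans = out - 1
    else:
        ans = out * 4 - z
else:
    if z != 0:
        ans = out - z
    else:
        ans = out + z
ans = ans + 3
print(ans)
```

2

out=0, z=7
out < 8 is True; z != 0 is True
→ ans = out - 1 = -1
ans = (-1)+3 = 2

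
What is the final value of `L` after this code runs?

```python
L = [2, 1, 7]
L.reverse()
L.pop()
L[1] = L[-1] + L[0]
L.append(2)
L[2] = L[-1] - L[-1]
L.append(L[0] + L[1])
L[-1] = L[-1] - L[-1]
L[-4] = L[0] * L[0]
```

[49, 8, 0, 0]

reverse → [7, 1, 2]
pop() removes 2 → [7, 1]
L[1] = L[-1]+L[0] = 1+7 = 8 → [7, 8]
append 2 → [7, 8, 2]
L[2] = L[-1]-L[-1] = 2-2 = 0 → [7, 8, 0]
append L[0]+L[1] = 7+8 = 15 → [7, 8, 0, 15]
L[-1] = L[-1]-L[-1] = 15-15 = 0 → [7, 8, 0, 0]
L[-4] = L[0]*L[0] = 7*7 = 49 → [49, 8, 0, 0]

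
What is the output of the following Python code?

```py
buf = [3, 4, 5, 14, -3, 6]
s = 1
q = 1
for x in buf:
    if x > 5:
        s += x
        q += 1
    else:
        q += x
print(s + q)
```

x=3: not >5; q=4
x=4: not >5; q=8
x=5: not >5; q=13
x=14: >5, s = 1+14 = 15; q=14
x=-3: not >5; q=11
x=6: >5, s = 15+6 = 21; q=12
s+q = 21+12 = 33

33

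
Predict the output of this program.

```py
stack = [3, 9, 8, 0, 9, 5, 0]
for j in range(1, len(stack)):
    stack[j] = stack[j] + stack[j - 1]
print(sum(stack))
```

152

j=1: stack[1] = 9+3 = 12 → [3, 12, 8, 0, 9, 5, 0]
j=2: stack[2] = 8+12 = 20 → [3, 12, 20, 0, 9, 5, 0]
j=3: stack[3] = 0+20 = 20 → [3, 12, 20, 20, 9, 5, 0]
j=4: stack[4] = 9+20 = 29 → [3, 12, 20, 20, 29, 5, 0]
j=5: stack[5] = 5+29 = 34 → [3, 12, 20, 20, 29, 34, 0]
j=6: stack[6] = 0+34 = 34 → [3, 12, 20, 20, 29, 34, 34]
sum = 152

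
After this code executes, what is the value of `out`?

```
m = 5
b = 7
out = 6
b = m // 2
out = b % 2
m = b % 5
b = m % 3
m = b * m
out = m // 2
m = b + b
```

2

b = 5//2 = 2
out = 2%2 = 0
m = 2%5 = 2
b = 2%3 = 2
m = 2*2 = 4
out = 4//2 = 2
m = 2+2 = 4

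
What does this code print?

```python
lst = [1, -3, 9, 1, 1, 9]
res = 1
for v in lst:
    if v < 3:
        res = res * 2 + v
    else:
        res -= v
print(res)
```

v=1: <3, res = 1*2+1 = 3
v=-3: <3, res = 3*2+(-3) = 3
v=9: not <3, res = 3-9 = -6
v=1: <3, res = (-6)*2+1 = -11
v=1: <3, res = (-11)*2+1 = -21
v=9: not <3, res = (-21)-9 = -30

-30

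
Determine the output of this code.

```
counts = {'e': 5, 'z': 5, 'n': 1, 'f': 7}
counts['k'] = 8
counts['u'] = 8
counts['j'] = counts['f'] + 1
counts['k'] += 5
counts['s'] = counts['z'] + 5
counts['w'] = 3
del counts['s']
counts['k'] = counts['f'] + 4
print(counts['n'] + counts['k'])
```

12

counts['k'] = 8 → {'e': 5, 'z': 5, 'n': 1, 'f': 7, 'k': 8}
counts['u'] = 8 → {'e': 5, 'z': 5, 'n': 1, 'f': 7, 'k': 8, 'u': 8}
counts['j'] = counts['f']+1 = 8 → {'e': 5, 'z': 5, 'n': 1, 'f': 7, 'k': 8, 'u': 8, 'j': 8}
counts['k'] = 8+5 = 13 → {'e': 5, 'z': 5, 'n': 1, 'f': 7, 'k': 13, 'u': 8, 'j': 8}
counts['s'] = counts['z']+5 = 10 → {'e': 5, 'z': 5, 'n': 1, 'f': 7, 'k': 13, 'u': 8, 'j': 8, 's': 10}
counts['w'] = 3 → {'e': 5, 'z': 5, 'n': 1, 'f': 7, 'k': 13, 'u': 8, 'j': 8, 's': 10, 'w': 3}
del 's' → {'e': 5, 'z': 5, 'n': 1, 'f': 7, 'k': 13, 'u': 8, 'j': 8, 'w': 3}
counts['k'] = counts['f']+4 = 11 → {'e': 5, 'z': 5, 'n': 1, 'f': 7, 'k': 11, 'u': 8, 'j': 8, 'w': 3}
counts['n']+counts['k'] = 1+11 = 12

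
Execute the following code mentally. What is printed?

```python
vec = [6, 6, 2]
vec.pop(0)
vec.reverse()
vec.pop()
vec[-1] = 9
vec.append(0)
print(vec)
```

[9, 0]

pop(0) removes 6 → [6, 2]
reverse → [2, 6]
pop() removes 6 → [2]
vec[-1] = 9 → [9]
append 0 → [9, 0]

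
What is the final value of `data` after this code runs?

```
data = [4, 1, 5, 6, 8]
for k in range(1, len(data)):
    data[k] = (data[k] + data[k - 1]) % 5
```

k=1: data[1] = (1+4)%5 = 0 → [4, 0, 5, 6, 8]
k=2: data[2] = (5+0)%5 = 0 → [4, 0, 0, 6, 8]
k=3: data[3] = (6+0)%5 = 1 → [4, 0, 0, 1, 8]
k=4: data[4] = (8+1)%5 = 4 → [4, 0, 0, 1, 4]

[4, 0, 0, 1, 4]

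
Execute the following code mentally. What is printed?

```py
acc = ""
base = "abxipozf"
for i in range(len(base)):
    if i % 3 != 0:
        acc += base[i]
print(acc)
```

bxpof

i=0: skip
i=1: add 'b' → 'b'
i=2: add 'x' → 'bx'
i=3: skip
i=4: add 'p' → 'bxp'
i=5: add 'o' → 'bxpo'
i=6: skip
i=7: add 'f' → 'bxpof'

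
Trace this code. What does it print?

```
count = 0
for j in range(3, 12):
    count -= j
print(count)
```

j=3: count = 0-3 = -3
j=4: count = (-3)-4 = -7
j=5: count = (-7)-5 = -12
j=6: count = (-12)-6 = -18
j=7: count = (-18)-7 = -25
j=8: count = (-25)-8 = -33
j=9: count = (-33)-9 = -42
j=10: count = (-42)-10 = -52
j=11: count = (-52)-11 = -63

-63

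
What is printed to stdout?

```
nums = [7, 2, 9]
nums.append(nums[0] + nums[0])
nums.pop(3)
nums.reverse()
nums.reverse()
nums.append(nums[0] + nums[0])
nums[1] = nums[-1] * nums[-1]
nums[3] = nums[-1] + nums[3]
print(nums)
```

append nums[0]+nums[0] = 7+7 = 14 → [7, 2, 9, 14]
pop(3) removes 14 → [7, 2, 9]
reverse → [9, 2, 7]
reverse → [7, 2, 9]
append nums[0]+nums[0] = 7+7 = 14 → [7, 2, 9, 14]
nums[1] = nums[-1]*nums[-1] = 14*14 = 196 → [7, 196, 9, 14]
nums[3] = nums[-1]+nums[3] = 14+14 = 28 → [7, 196, 9, 28]

[7, 196, 9, 28]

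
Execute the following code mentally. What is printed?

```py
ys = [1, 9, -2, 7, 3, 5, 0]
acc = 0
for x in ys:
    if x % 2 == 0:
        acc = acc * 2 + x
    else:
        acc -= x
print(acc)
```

-74

x=1: not even, acc = 0-1 = -1
x=9: not even, acc = (-1)-9 = -10
x=-2: even, acc = (-10)*2+(-2) = -22
x=7: not even, acc = (-22)-7 = -29
x=3: not even, acc = (-29)-3 = -32
x=5: not even, acc = (-32)-5 = -37
x=0: even, acc = (-37)*2+0 = -74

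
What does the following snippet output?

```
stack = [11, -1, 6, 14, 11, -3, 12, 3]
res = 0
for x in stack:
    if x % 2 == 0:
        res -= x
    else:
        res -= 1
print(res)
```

x=11: not even, res = 0-1 = -1
x=-1: not even, res = (-1)-1 = -2
x=6: even, res = (-2)-6 = -8
x=14: even, res = (-8)-14 = -22
x=11: not even, res = (-22)-1 = -23
x=-3: not even, res = (-23)-1 = -24
x=12: even, res = (-24)-12 = -36
x=3: not even, res = (-36)-1 = -37

-37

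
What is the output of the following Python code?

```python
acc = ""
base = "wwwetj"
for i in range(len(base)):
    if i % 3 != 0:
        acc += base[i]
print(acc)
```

wwtj

i=0: skip
i=1: add 'w' → 'w'
i=2: add 'w' → 'ww'
i=3: skip
i=4: add 't' → 'wwt'
i=5: add 'j' → 'wwtj'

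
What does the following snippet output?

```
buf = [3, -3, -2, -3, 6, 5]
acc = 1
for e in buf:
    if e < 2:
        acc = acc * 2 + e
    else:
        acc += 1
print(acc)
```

e=3: not <2, acc = 1+1 = 2
e=-3: <2, acc = 2*2+(-3) = 1
e=-2: <2, acc = 1*2+(-2) = 0
e=-3: <2, acc = 0*2+(-3) = -3
e=6: not <2, acc = (-3)+1 = -2
e=5: not <2, acc = (-2)+1 = -1

-1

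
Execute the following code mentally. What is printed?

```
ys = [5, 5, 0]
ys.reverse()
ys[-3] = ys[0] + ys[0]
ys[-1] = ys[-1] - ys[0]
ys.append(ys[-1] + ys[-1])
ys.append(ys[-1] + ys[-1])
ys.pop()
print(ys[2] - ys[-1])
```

-5

reverse → [0, 5, 5]
ys[-3] = ys[0]+ys[0] = 0+0 = 0 → [0, 5, 5]
ys[-1] = ys[-1]-ys[0] = 5-0 = 5 → [0, 5, 5]
append ys[-1]+ys[-1] = 5+5 = 10 → [0, 5, 5, 10]
append ys[-1]+ys[-1] = 10+10 = 20 → [0, 5, 5, 10, 20]
pop() removes 20 → [0, 5, 5, 10]
ys[2]-ys[-1] = 5-10 = -5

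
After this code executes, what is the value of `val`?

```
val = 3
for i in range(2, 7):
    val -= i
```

-17

i=2: val = 3-2 = 1
i=3: val = 1-3 = -2
i=4: val = (-2)-4 = -6
i=5: val = (-6)-5 = -11
i=6: val = (-11)-6 = -17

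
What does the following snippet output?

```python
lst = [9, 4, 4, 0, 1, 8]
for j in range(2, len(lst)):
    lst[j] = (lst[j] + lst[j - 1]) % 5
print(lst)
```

[9, 4, 3, 3, 4, 2]

j=2: lst[2] = (4+4)%5 = 3 → [9, 4, 3, 0, 1, 8]
j=3: lst[3] = (0+3)%5 = 3 → [9, 4, 3, 3, 1, 8]
j=4: lst[4] = (1+3)%5 = 4 → [9, 4, 3, 3, 4, 8]
j=5: lst[5] = (8+4)%5 = 2 → [9, 4, 3, 3, 4, 2]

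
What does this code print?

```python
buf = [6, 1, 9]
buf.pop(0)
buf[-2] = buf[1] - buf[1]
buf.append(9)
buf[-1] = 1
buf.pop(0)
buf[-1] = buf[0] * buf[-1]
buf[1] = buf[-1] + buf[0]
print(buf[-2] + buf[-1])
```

pop(0) removes 6 → [1, 9]
buf[-2] = buf[1]-buf[1] = 9-9 = 0 → [0, 9]
append 9 → [0, 9, 9]
buf[-1] = 1 → [0, 9, 1]
pop(0) removes 0 → [9, 1]
buf[-1] = buf[0]*buf[-1] = 9*1 = 9 → [9, 9]
buf[1] = buf[-1]+buf[0] = 9+9 = 18 → [9, 18]
buf[-2]+buf[-1] = 9+18 = 27

27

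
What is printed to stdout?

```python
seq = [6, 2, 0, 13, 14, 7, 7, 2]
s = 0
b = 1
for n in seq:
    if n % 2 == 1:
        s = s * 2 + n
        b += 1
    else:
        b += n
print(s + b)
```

101

n=6: not odd; b=7
n=2: not odd; b=9
n=0: not odd; b=9
n=13: odd, s = 0*2+13 = 13; b=10
n=14: not odd; b=24
n=7: odd, s = 13*2+7 = 33; b=25
n=7: odd, s = 33*2+7 = 73; b=26
n=2: not odd; b=28
s+b = 73+28 = 101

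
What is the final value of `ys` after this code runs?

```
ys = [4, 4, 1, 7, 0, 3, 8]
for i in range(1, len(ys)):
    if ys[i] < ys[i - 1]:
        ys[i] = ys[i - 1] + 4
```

i=1: 4>=4, unchanged → [4, 4, 1, 7, 0, 3, 8]
i=2: 1<4, ys[2] = 4+4 = 8 → [4, 4, 8, 7, 0, 3, 8]
i=3: 7<8, ys[3] = 8+4 = 12 → [4, 4, 8, 12, 0, 3, 8]
i=4: 0<12, ys[4] = 12+4 = 16 → [4, 4, 8, 12, 16, 3, 8]
i=5: 3<16, ys[5] = 16+4 = 20 → [4, 4, 8, 12, 16, 20, 8]
i=6: 8<20, ys[6] = 20+4 = 24 → [4, 4, 8, 12, 16, 20, 24]

[4, 4, 8, 12, 16, 20, 24]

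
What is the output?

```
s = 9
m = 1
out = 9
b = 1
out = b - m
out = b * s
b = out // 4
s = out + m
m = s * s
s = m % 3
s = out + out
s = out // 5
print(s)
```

1

out = 1-1 = 0
out = 1*9 = 9
b = 9//4 = 2
s = 9+1 = 10
m = 10*10 = 100
s = 100%3 = 1
s = 9+9 = 18
s = 9//5 = 1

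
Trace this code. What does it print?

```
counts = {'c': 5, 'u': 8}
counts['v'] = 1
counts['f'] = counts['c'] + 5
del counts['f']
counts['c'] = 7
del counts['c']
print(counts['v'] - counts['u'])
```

-7

counts['v'] = 1 → {'c': 5, 'u': 8, 'v': 1}
counts['f'] = counts['c']+5 = 10 → {'c': 5, 'u': 8, 'v': 1, 'f': 10}
del 'f' → {'c': 5, 'u': 8, 'v': 1}
counts['c'] = 7 → {'c': 7, 'u': 8, 'v': 1}
del 'c' → {'u': 8, 'v': 1}
counts['v']-counts['u'] = 1-8 = -7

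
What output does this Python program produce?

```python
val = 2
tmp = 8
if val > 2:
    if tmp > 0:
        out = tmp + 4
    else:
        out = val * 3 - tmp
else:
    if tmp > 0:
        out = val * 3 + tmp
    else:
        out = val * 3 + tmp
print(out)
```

val=2, tmp=8
val > 2 is False; tmp > 0 is True
→ out = val * 3 + tmp = 14

14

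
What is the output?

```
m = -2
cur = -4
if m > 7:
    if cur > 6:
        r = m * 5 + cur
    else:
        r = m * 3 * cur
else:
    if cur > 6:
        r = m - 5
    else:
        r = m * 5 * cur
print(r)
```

40

m=-2, cur=-4
m > 7 is False; cur > 6 is False
→ r = m * 5 * cur = 40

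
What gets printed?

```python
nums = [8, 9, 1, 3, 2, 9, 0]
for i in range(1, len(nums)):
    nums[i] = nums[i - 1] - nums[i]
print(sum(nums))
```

i=1: nums[1] = 8-9 = -1 → [8, -1, 1, 3, 2, 9, 0]
i=2: nums[2] = (-1)-1 = -2 → [8, -1, -2, 3, 2, 9, 0]
i=3: nums[3] = (-2)-3 = -5 → [8, -1, -2, -5, 2, 9, 0]
i=4: nums[4] = (-5)-2 = -7 → [8, -1, -2, -5, -7, 9, 0]
i=5: nums[5] = (-7)-9 = -16 → [8, -1, -2, -5, -7, -16, 0]
i=6: nums[6] = (-16)-0 = -16 → [8, -1, -2, -5, -7, -16, -16]
sum = -39

-39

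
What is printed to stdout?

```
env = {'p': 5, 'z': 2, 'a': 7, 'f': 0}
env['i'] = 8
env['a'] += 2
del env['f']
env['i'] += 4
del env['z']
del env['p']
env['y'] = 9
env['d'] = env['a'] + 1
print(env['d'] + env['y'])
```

env['i'] = 8 → {'p': 5, 'z': 2, 'a': 7, 'f': 0, 'i': 8}
env['a'] = 7+2 = 9 → {'p': 5, 'z': 2, 'a': 9, 'f': 0, 'i': 8}
del 'f' → {'p': 5, 'z': 2, 'a': 9, 'i': 8}
env['i'] = 8+4 = 12 → {'p': 5, 'z': 2, 'a': 9, 'i': 12}
del 'z' → {'p': 5, 'a': 9, 'i': 12}
del 'p' → {'a': 9, 'i': 12}
env['y'] = 9 → {'a': 9, 'i': 12, 'y': 9}
env['d'] = env['a']+1 = 10 → {'a': 9, 'i': 12, 'y': 9, 'd': 10}
env['d']+env['y'] = 10+9 = 19

19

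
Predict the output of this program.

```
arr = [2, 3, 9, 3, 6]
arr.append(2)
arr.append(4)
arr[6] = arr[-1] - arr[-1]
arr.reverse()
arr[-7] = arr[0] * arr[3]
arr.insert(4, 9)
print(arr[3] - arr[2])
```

append 2 → [2, 3, 9, 3, 6, 2]
append 4 → [2, 3, 9, 3, 6, 2, 4]
arr[6] = arr[-1]-arr[-1] = 4-4 = 0 → [2, 3, 9, 3, 6, 2, 0]
reverse → [0, 2, 6, 3, 9, 3, 2]
arr[-7] = arr[0]*arr[3] = 0*3 = 0 → [0, 2, 6, 3, 9, 3, 2]
insert 9 at 4 → [0, 2, 6, 3, 9, 9, 3, 2]
arr[3]-arr[2] = 3-6 = -3

-3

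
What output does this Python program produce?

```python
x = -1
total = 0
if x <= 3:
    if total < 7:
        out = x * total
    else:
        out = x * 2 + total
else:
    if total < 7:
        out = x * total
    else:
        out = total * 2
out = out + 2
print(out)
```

x=-1, total=0
x <= 3 is True; total < 7 is True
→ out = x * total = 0
out = 0+2 = 2

2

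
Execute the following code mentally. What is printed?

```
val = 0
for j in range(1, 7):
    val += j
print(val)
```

21

j=1: val = 0+1 = 1
j=2: val = 1+2 = 3
j=3: val = 3+3 = 6
j=4: val = 6+4 = 10
j=5: val = 10+5 = 15
j=6: val = 15+6 = 21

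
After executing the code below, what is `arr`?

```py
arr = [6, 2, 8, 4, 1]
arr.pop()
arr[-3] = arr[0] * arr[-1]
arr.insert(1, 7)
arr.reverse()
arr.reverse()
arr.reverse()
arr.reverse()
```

pop() removes 1 → [6, 2, 8, 4]
arr[-3] = arr[0]*arr[-1] = 6*4 = 24 → [6, 24, 8, 4]
insert 7 at 1 → [6, 7, 24, 8, 4]
reverse → [4, 8, 24, 7, 6]
reverse → [6, 7, 24, 8, 4]
reverse → [4, 8, 24, 7, 6]
reverse → [6, 7, 24, 8, 4]

[6, 7, 24, 8, 4]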